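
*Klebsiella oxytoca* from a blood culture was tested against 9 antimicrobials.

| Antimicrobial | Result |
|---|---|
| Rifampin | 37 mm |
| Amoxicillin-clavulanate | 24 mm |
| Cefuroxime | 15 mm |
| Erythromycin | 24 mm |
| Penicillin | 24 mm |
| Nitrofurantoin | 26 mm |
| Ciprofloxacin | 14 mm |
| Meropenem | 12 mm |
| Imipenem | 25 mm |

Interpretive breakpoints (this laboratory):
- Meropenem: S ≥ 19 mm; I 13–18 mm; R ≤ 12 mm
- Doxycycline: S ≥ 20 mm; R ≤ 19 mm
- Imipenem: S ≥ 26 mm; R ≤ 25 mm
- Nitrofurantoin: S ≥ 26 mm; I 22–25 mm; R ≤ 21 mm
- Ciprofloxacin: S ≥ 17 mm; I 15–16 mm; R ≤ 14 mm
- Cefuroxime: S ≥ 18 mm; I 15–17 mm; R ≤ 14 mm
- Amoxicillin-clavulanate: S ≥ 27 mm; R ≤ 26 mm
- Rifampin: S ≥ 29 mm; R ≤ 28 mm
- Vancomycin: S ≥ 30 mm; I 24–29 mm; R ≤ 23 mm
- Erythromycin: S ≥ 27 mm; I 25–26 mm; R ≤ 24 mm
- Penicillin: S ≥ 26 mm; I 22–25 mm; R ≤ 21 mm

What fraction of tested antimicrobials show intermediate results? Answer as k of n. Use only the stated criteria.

Rifampin 37 mm: ≥ 29 mm ⇒ susceptible
Amoxicillin-clavulanate: 24 mm is ≤ 26 mm → R
Cefuroxime 15 mm: in 15–17 mm — Intermediate
Erythromycin: 24 mm is ≤ 24 mm ⇒ Resistant
Penicillin: 24 mm is in 22–25 mm ⇒ intermediate
Nitrofurantoin (26 mm) ≥ 26 mm — Susceptible
Ciprofloxacin: 14 mm is ≤ 14 mm — Resistant
Meropenem (12 mm) ≤ 12 mm — R
Imipenem (25 mm) ≤ 25 mm ⇒ Resistant
Intermediate: 2/9

2 of 9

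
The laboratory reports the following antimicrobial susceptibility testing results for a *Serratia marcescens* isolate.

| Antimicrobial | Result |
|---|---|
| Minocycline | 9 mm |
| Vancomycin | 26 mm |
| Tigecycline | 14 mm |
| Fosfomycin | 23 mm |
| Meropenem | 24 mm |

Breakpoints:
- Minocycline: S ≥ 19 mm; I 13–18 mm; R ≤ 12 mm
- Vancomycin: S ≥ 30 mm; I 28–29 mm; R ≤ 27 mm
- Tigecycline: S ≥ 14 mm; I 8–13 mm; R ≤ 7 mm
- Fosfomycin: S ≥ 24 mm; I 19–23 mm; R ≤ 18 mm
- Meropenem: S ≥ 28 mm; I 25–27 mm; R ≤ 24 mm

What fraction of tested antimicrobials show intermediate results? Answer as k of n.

1 of 5

Minocycline (9 mm) ≤ 12 mm ⇒ R
Vancomycin (26 mm) ≤ 27 mm ⇒ resistant
Tigecycline 14 mm: ≥ 14 mm → susceptible
Fosfomycin: 23 mm is in 19–23 mm → intermediate
Meropenem: 24 mm is ≤ 24 mm → R
Intermediate: 1/5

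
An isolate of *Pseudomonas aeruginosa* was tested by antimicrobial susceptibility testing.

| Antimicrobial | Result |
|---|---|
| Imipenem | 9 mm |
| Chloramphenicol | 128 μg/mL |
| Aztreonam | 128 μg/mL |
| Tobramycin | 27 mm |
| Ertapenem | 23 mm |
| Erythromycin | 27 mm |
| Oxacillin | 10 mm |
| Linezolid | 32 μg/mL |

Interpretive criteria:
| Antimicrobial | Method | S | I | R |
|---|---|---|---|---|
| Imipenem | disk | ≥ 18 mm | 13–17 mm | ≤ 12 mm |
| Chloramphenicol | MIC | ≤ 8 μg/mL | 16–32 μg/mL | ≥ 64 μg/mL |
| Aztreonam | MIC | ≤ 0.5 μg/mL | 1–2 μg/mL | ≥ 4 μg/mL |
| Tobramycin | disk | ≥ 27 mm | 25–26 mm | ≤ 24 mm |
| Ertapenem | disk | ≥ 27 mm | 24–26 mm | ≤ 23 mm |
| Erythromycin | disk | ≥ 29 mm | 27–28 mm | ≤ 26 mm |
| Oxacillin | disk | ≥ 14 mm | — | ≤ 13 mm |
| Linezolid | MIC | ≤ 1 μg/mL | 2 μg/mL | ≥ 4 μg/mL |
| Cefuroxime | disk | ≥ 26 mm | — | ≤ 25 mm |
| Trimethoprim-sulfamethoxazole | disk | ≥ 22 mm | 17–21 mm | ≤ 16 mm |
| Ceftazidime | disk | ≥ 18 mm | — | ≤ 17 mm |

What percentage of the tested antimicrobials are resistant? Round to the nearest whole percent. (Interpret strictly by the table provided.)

Imipenem 9 mm: ≤ 12 mm ⇒ Resistant
Chloramphenicol: 128 μg/mL is ≥ 64 μg/mL — R
Aztreonam: 128 μg/mL is ≥ 4 μg/mL → Resistant
Tobramycin 27 mm: ≥ 27 mm → Susceptible
Ertapenem: 23 mm is ≤ 23 mm → resistant
Erythromycin 27 mm: in 27–28 mm → I
Oxacillin 10 mm: ≤ 13 mm ⇒ R
Linezolid 32 μg/mL: ≥ 4 μg/mL — Resistant
Resistant: 6/8

75%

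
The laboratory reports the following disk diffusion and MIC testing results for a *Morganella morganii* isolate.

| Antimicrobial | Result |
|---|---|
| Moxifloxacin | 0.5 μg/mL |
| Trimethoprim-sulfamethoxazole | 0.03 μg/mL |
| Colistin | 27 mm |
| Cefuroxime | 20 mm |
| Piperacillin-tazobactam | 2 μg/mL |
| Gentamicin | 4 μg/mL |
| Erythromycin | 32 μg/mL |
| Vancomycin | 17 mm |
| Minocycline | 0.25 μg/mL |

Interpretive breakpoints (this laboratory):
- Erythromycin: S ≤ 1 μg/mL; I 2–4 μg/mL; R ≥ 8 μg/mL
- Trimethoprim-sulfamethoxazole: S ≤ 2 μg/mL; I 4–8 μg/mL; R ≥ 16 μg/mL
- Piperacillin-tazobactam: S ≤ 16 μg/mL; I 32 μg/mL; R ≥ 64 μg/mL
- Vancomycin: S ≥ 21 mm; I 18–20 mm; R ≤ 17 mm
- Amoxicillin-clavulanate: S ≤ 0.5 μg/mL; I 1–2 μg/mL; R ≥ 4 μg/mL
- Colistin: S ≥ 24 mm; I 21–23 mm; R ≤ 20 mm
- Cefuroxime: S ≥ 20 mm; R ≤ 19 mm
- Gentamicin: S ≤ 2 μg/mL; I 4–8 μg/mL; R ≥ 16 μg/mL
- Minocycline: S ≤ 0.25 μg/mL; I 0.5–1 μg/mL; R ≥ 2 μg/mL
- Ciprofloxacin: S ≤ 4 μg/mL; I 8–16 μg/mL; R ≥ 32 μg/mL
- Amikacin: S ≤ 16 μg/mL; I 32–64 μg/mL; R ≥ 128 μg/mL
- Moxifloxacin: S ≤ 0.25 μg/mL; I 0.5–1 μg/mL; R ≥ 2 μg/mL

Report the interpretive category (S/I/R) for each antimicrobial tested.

I, S, S, S, S, I, R, R, S

Moxifloxacin (0.5 μg/mL) in 0.5–1 μg/mL ⇒ I
Trimethoprim-sulfamethoxazole: 0.03 μg/mL is ≤ 2 μg/mL → Susceptible
Colistin (27 mm) ≥ 24 mm → Susceptible
Cefuroxime 20 mm: ≥ 20 mm — susceptible
Piperacillin-tazobactam: 2 μg/mL is ≤ 16 μg/mL → S
Gentamicin 4 μg/mL: in 4–8 μg/mL — Intermediate
Erythromycin: 32 μg/mL is ≥ 8 μg/mL → Resistant
Vancomycin: 17 mm is ≤ 17 mm — Resistant
Minocycline 0.25 μg/mL: ≤ 0.25 μg/mL → susceptible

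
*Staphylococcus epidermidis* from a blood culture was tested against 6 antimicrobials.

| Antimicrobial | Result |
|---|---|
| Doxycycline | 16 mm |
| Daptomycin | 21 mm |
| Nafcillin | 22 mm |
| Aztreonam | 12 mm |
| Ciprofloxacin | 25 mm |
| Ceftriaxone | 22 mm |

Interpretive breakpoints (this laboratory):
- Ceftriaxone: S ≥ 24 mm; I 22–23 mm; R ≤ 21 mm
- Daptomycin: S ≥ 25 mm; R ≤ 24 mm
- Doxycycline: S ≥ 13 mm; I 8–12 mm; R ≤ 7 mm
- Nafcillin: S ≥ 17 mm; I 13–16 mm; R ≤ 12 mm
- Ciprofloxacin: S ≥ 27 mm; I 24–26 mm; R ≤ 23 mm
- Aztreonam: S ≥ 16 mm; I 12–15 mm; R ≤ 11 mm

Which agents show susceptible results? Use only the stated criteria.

Doxycycline 16 mm: ≥ 13 mm → S
Daptomycin 21 mm: ≤ 24 mm — R
Nafcillin (22 mm) ≥ 17 mm → Susceptible
Aztreonam (12 mm) in 12–15 mm → Intermediate
Ciprofloxacin: 25 mm is in 24–26 mm — I
Ceftriaxone: 22 mm is in 22–23 mm — intermediate

doxycycline, nafcillin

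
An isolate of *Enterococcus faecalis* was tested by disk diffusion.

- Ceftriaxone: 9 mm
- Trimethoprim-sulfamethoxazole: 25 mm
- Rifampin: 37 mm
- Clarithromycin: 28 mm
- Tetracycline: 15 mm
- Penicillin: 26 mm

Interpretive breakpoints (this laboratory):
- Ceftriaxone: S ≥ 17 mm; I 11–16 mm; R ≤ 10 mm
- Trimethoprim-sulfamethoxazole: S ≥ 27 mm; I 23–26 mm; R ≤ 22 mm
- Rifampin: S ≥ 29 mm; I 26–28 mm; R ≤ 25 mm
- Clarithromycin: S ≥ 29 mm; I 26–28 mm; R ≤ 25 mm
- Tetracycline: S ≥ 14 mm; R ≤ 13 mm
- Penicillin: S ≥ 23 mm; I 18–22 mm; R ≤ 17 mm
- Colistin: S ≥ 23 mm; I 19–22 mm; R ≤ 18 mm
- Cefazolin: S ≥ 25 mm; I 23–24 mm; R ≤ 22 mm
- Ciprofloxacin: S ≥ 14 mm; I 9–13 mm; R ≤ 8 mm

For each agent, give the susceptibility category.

Ceftriaxone: 9 mm is ≤ 10 mm ⇒ R
Trimethoprim-sulfamethoxazole 25 mm: in 23–26 mm → intermediate
Rifampin: 37 mm is ≥ 29 mm — Susceptible
Clarithromycin: 28 mm is in 26–28 mm ⇒ Intermediate
Tetracycline: 15 mm is ≥ 14 mm — S
Penicillin 26 mm: ≥ 23 mm → Susceptible

R, I, S, I, S, S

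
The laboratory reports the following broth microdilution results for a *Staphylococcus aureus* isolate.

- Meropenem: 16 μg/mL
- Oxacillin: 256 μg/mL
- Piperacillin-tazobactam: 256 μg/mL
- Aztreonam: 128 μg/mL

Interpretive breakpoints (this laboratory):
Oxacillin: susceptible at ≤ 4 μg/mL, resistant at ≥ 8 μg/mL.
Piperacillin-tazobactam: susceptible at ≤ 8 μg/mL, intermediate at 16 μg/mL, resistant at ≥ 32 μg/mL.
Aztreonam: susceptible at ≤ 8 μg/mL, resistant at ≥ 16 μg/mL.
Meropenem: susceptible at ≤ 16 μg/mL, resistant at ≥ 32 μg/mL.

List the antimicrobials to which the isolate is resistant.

oxacillin, piperacillin-tazobactam, aztreonam

Meropenem 16 μg/mL: ≤ 16 μg/mL → Susceptible
Oxacillin: 256 μg/mL is ≥ 8 μg/mL ⇒ R
Piperacillin-tazobactam: 256 μg/mL is ≥ 32 μg/mL — resistant
Aztreonam 128 μg/mL: ≥ 16 μg/mL → Resistant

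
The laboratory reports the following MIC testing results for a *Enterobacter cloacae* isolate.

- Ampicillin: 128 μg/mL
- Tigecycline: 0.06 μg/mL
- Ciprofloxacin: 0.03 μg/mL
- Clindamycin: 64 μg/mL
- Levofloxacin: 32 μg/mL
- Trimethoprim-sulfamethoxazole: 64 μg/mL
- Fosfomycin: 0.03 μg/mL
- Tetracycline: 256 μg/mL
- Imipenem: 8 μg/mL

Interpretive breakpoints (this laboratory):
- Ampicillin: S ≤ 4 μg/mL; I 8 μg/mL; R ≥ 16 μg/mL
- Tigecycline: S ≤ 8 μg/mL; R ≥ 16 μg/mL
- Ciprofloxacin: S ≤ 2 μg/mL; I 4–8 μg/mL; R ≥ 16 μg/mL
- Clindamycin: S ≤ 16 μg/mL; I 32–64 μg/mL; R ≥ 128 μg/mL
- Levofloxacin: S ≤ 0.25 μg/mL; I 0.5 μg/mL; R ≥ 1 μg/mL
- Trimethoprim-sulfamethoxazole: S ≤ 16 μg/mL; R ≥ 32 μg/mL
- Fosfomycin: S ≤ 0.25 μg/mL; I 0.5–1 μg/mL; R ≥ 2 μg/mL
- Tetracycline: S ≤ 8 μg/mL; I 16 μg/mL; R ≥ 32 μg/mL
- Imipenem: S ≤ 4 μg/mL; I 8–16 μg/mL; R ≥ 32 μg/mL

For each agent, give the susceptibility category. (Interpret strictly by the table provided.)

R, S, S, I, R, R, S, R, I

Ampicillin (128 μg/mL) ≥ 16 μg/mL → resistant
Tigecycline 0.06 μg/mL: ≤ 8 μg/mL — susceptible
Ciprofloxacin (0.03 μg/mL) ≤ 2 μg/mL — susceptible
Clindamycin: 64 μg/mL is in 32–64 μg/mL ⇒ I
Levofloxacin (32 μg/mL) ≥ 1 μg/mL — resistant
Trimethoprim-sulfamethoxazole 64 μg/mL: ≥ 32 μg/mL → Resistant
Fosfomycin (0.03 μg/mL) ≤ 0.25 μg/mL ⇒ S
Tetracycline: 256 μg/mL is ≥ 32 μg/mL → Resistant
Imipenem: 8 μg/mL is in 8–16 μg/mL — Intermediate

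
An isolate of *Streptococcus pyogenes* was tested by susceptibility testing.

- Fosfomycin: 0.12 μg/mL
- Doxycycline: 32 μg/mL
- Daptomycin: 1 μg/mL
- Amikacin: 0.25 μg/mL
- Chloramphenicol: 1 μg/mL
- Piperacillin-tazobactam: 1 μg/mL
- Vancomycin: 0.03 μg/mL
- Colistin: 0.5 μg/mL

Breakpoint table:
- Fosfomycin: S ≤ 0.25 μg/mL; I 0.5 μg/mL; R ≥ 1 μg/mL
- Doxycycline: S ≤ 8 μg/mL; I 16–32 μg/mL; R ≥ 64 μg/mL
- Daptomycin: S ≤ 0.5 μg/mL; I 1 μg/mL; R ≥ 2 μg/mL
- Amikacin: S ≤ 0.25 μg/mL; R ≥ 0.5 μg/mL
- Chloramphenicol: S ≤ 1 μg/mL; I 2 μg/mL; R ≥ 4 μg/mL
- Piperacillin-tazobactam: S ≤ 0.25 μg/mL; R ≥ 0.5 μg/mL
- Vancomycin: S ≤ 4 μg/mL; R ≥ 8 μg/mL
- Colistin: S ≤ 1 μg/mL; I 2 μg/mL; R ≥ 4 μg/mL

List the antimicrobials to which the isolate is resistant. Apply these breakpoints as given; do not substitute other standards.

piperacillin-tazobactam

Fosfomycin (0.12 μg/mL) ≤ 0.25 μg/mL → S
Doxycycline 32 μg/mL: in 16–32 μg/mL → intermediate
Daptomycin 1 μg/mL: = 1 μg/mL ⇒ intermediate
Amikacin (0.25 μg/mL) ≤ 0.25 μg/mL — susceptible
Chloramphenicol (1 μg/mL) ≤ 1 μg/mL → susceptible
Piperacillin-tazobactam (1 μg/mL) ≥ 0.5 μg/mL — R
Vancomycin 0.03 μg/mL: ≤ 4 μg/mL — S
Colistin: 0.5 μg/mL is ≤ 1 μg/mL → S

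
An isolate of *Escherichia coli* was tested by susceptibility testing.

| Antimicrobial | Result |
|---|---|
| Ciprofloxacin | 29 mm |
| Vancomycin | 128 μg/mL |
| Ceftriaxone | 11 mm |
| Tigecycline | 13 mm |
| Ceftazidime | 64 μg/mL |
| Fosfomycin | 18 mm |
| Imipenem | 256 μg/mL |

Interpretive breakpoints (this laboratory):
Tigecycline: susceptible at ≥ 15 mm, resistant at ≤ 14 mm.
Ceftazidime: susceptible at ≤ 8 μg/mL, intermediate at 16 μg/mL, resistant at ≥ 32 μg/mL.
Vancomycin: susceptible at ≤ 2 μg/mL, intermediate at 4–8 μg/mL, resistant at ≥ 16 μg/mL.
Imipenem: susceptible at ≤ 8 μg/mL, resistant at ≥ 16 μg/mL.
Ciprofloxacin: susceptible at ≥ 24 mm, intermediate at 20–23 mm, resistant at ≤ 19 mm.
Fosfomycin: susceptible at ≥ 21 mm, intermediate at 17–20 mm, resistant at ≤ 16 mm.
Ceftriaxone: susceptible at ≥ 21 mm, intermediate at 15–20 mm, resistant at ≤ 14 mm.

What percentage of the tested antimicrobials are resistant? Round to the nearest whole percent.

Ciprofloxacin (29 mm) ≥ 24 mm ⇒ susceptible
Vancomycin 128 μg/mL: ≥ 16 μg/mL ⇒ resistant
Ceftriaxone (11 mm) ≤ 14 mm ⇒ R
Tigecycline: 13 mm is ≤ 14 mm ⇒ resistant
Ceftazidime: 64 μg/mL is ≥ 32 μg/mL ⇒ resistant
Fosfomycin 18 mm: in 17–20 mm — intermediate
Imipenem 256 μg/mL: ≥ 16 μg/mL ⇒ resistant
Resistant: 5/7

71%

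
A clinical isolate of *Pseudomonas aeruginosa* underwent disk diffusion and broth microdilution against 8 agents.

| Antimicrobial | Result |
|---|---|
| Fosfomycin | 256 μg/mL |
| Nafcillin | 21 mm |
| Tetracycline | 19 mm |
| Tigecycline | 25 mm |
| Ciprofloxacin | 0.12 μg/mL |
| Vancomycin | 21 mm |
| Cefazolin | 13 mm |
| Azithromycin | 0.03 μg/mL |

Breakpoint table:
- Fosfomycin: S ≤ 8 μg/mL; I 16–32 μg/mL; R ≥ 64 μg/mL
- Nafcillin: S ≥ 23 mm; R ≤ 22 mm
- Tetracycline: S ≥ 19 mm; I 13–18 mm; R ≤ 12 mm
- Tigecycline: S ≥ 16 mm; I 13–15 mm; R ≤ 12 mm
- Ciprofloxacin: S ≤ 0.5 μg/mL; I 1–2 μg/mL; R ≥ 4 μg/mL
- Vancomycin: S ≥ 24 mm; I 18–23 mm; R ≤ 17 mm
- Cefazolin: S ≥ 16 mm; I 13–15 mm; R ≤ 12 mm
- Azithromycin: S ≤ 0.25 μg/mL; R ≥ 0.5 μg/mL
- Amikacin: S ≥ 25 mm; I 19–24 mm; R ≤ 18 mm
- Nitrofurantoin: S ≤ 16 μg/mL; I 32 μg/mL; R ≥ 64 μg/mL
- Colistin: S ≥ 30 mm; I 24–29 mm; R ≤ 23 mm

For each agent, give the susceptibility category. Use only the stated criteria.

R, R, S, S, S, I, I, S

Fosfomycin 256 μg/mL: ≥ 64 μg/mL → resistant
Nafcillin 21 mm: ≤ 22 mm → R
Tetracycline (19 mm) ≥ 19 mm → Susceptible
Tigecycline: 25 mm is ≥ 16 mm → Susceptible
Ciprofloxacin: 0.12 μg/mL is ≤ 0.5 μg/mL → Susceptible
Vancomycin: 21 mm is in 18–23 mm — intermediate
Cefazolin (13 mm) in 13–15 mm ⇒ intermediate
Azithromycin: 0.03 μg/mL is ≤ 0.25 μg/mL → S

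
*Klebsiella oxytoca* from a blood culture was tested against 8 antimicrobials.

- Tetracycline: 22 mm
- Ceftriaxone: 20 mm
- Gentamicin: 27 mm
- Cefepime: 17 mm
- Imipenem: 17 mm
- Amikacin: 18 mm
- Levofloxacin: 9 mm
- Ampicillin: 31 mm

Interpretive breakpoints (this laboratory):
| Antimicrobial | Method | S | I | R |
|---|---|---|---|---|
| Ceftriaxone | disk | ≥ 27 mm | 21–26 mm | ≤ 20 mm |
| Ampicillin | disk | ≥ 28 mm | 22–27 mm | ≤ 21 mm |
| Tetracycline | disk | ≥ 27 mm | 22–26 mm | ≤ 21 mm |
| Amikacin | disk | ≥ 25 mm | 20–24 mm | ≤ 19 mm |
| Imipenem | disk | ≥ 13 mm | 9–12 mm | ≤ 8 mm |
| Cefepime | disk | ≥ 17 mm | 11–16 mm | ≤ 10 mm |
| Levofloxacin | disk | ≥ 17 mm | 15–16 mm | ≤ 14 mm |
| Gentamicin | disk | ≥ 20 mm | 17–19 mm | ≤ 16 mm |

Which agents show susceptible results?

Tetracycline: 22 mm is in 22–26 mm ⇒ Intermediate
Ceftriaxone 20 mm: ≤ 20 mm — R
Gentamicin (27 mm) ≥ 20 mm ⇒ susceptible
Cefepime 17 mm: ≥ 17 mm ⇒ Susceptible
Imipenem (17 mm) ≥ 13 mm — S
Amikacin: 18 mm is ≤ 19 mm — resistant
Levofloxacin: 9 mm is ≤ 14 mm ⇒ R
Ampicillin (31 mm) ≥ 28 mm → Susceptible

gentamicin, cefepime, imipenem, ampicillin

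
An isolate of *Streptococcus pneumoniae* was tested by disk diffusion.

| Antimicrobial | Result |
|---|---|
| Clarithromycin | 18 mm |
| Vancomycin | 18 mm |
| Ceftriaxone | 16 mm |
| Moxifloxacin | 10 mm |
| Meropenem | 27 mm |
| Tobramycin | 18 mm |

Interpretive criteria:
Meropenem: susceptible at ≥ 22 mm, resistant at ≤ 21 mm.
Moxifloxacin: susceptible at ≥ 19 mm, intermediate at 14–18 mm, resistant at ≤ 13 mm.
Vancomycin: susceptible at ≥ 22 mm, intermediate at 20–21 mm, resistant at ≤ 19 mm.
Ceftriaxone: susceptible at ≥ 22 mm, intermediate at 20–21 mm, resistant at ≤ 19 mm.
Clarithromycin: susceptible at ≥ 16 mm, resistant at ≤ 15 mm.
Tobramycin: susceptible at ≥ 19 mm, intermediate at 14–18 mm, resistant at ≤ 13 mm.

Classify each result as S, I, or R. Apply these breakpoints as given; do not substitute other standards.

Clarithromycin (18 mm) ≥ 16 mm ⇒ S
Vancomycin (18 mm) ≤ 19 mm — R
Ceftriaxone: 16 mm is ≤ 19 mm ⇒ R
Moxifloxacin (10 mm) ≤ 13 mm — resistant
Meropenem: 27 mm is ≥ 22 mm — Susceptible
Tobramycin (18 mm) in 14–18 mm — I

S, R, R, R, S, I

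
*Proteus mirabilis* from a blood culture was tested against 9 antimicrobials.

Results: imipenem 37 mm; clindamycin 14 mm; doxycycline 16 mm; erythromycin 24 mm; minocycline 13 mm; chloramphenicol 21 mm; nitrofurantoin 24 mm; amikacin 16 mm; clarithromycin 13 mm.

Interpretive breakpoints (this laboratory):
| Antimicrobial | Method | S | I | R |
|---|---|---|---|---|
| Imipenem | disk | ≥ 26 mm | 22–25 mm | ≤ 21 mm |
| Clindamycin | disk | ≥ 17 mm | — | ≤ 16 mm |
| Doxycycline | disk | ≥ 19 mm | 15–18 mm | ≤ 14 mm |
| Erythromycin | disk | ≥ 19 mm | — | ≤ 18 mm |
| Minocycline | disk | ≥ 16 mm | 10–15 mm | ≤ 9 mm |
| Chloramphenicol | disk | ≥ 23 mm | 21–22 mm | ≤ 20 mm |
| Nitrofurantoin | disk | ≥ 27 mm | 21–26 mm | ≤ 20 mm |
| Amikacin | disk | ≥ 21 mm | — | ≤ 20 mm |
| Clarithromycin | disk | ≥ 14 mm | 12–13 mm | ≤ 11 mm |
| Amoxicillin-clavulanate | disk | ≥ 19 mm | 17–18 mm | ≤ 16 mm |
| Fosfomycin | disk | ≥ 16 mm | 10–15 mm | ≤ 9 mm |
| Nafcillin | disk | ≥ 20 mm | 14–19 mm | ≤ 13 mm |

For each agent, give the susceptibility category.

S, R, I, S, I, I, I, R, I

Imipenem (37 mm) ≥ 26 mm → S
Clindamycin (14 mm) ≤ 16 mm — resistant
Doxycycline (16 mm) in 15–18 mm ⇒ Intermediate
Erythromycin (24 mm) ≥ 19 mm — Susceptible
Minocycline 13 mm: in 10–15 mm → Intermediate
Chloramphenicol (21 mm) in 21–22 mm — intermediate
Nitrofurantoin 24 mm: in 21–26 mm → intermediate
Amikacin (16 mm) ≤ 20 mm ⇒ R
Clarithromycin (13 mm) in 12–13 mm ⇒ Intermediate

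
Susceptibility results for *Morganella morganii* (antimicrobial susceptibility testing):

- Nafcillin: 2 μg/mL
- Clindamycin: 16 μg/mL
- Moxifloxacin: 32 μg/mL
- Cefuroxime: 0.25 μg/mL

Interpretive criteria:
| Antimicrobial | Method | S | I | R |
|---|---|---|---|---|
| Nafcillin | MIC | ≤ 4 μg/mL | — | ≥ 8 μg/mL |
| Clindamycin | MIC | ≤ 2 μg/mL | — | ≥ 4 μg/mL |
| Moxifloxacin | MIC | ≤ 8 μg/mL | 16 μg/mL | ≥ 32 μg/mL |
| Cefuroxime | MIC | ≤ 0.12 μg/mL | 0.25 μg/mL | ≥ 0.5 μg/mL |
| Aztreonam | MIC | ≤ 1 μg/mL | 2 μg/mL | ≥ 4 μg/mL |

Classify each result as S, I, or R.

Nafcillin (2 μg/mL) ≤ 4 μg/mL → Susceptible
Clindamycin 16 μg/mL: ≥ 4 μg/mL — R
Moxifloxacin: 32 μg/mL is ≥ 32 μg/mL — R
Cefuroxime: 0.25 μg/mL is = 0.25 μg/mL — intermediate

S, R, R, I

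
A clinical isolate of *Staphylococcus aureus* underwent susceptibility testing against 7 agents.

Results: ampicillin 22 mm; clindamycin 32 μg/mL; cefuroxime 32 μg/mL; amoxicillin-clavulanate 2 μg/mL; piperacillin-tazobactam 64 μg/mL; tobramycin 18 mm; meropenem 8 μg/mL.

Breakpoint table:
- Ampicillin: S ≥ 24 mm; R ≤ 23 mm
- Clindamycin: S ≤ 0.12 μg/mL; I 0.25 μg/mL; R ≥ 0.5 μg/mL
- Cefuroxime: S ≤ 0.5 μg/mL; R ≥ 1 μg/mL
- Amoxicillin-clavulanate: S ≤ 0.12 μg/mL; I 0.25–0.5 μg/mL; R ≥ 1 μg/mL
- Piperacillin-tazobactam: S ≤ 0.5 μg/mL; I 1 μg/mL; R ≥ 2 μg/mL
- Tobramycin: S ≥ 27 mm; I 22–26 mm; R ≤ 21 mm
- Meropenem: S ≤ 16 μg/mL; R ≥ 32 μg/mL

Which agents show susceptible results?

Ampicillin (22 mm) ≤ 23 mm ⇒ Resistant
Clindamycin: 32 μg/mL is ≥ 0.5 μg/mL ⇒ R
Cefuroxime: 32 μg/mL is ≥ 1 μg/mL — Resistant
Amoxicillin-clavulanate: 2 μg/mL is ≥ 1 μg/mL → R
Piperacillin-tazobactam 64 μg/mL: ≥ 2 μg/mL — resistant
Tobramycin: 18 mm is ≤ 21 mm → R
Meropenem 8 μg/mL: ≤ 16 μg/mL ⇒ S

meropenem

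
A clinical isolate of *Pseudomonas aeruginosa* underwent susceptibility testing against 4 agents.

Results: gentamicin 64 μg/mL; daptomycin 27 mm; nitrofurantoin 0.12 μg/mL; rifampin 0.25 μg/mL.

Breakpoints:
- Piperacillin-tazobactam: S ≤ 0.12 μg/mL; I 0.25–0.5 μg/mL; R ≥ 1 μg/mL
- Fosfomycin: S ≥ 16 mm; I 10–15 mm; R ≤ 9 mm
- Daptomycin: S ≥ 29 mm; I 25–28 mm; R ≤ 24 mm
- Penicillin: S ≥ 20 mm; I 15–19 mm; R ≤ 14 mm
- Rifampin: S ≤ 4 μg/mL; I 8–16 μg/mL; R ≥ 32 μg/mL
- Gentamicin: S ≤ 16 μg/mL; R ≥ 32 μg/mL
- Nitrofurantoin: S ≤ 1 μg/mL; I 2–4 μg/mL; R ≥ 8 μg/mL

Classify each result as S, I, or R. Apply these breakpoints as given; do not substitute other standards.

Gentamicin 64 μg/mL: ≥ 32 μg/mL — Resistant
Daptomycin: 27 mm is in 25–28 mm — I
Nitrofurantoin 0.12 μg/mL: ≤ 1 μg/mL ⇒ Susceptible
Rifampin: 0.25 μg/mL is ≤ 4 μg/mL — susceptible

R, I, S, S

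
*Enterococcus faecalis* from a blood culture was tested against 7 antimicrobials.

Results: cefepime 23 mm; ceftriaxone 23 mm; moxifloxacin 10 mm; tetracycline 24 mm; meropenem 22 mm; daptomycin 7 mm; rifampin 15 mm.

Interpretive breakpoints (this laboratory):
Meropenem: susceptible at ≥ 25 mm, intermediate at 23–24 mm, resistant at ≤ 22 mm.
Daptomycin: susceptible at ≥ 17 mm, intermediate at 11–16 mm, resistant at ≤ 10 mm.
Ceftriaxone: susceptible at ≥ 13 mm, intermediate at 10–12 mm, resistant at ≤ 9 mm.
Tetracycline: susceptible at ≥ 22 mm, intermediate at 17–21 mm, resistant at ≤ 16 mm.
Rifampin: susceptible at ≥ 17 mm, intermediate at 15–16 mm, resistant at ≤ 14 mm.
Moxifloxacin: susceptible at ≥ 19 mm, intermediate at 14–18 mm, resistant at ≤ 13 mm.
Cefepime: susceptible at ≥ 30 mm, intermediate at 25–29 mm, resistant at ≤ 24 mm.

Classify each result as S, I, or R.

R, S, R, S, R, R, I

Cefepime 23 mm: ≤ 24 mm ⇒ R
Ceftriaxone (23 mm) ≥ 13 mm — susceptible
Moxifloxacin: 10 mm is ≤ 13 mm → R
Tetracycline (24 mm) ≥ 22 mm → S
Meropenem: 22 mm is ≤ 22 mm — Resistant
Daptomycin: 7 mm is ≤ 10 mm → R
Rifampin: 15 mm is in 15–16 mm → I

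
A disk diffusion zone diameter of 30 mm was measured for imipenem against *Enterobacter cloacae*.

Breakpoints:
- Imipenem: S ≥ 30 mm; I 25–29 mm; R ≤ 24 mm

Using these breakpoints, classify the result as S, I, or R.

S

Imipenem 30 mm: ≥ 30 mm ⇒ Susceptible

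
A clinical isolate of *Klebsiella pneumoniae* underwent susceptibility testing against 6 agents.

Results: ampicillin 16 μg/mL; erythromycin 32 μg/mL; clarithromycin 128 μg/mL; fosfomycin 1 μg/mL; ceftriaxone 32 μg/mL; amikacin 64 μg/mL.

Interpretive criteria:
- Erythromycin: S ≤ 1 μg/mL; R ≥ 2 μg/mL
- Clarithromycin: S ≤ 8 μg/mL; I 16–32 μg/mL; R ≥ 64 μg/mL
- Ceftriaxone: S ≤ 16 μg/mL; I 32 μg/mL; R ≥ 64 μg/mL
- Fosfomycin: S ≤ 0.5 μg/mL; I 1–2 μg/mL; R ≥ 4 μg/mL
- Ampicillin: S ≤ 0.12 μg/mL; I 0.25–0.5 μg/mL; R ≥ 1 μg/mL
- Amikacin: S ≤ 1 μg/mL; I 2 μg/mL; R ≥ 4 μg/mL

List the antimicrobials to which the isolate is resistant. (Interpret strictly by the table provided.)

ampicillin, erythromycin, clarithromycin, amikacin

Ampicillin (16 μg/mL) ≥ 1 μg/mL ⇒ resistant
Erythromycin (32 μg/mL) ≥ 2 μg/mL ⇒ Resistant
Clarithromycin 128 μg/mL: ≥ 64 μg/mL → resistant
Fosfomycin: 1 μg/mL is in 1–2 μg/mL ⇒ intermediate
Ceftriaxone (32 μg/mL) = 32 μg/mL → Intermediate
Amikacin: 64 μg/mL is ≥ 4 μg/mL ⇒ resistant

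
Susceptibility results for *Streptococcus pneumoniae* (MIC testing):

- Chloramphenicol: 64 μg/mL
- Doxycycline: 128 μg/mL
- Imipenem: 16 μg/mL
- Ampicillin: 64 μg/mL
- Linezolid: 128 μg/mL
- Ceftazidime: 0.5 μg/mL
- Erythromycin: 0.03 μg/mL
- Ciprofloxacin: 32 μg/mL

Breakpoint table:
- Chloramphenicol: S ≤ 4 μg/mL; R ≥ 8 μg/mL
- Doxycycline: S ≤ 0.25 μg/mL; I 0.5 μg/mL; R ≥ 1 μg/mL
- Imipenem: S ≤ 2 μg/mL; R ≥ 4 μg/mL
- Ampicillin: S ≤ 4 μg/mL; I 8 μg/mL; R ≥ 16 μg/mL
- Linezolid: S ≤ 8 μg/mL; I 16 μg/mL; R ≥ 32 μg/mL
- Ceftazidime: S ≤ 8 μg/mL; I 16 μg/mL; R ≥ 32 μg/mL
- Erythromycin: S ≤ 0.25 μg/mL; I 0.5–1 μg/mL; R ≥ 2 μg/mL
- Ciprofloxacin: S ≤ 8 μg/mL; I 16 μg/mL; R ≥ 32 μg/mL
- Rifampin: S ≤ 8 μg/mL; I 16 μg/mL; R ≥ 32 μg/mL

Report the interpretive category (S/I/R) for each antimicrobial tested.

R, R, R, R, R, S, S, R

Chloramphenicol 64 μg/mL: ≥ 8 μg/mL → resistant
Doxycycline 128 μg/mL: ≥ 1 μg/mL — R
Imipenem: 16 μg/mL is ≥ 4 μg/mL — resistant
Ampicillin (64 μg/mL) ≥ 16 μg/mL ⇒ resistant
Linezolid: 128 μg/mL is ≥ 32 μg/mL — resistant
Ceftazidime (0.5 μg/mL) ≤ 8 μg/mL → S
Erythromycin 0.03 μg/mL: ≤ 0.25 μg/mL ⇒ Susceptible
Ciprofloxacin 32 μg/mL: ≥ 32 μg/mL → Resistant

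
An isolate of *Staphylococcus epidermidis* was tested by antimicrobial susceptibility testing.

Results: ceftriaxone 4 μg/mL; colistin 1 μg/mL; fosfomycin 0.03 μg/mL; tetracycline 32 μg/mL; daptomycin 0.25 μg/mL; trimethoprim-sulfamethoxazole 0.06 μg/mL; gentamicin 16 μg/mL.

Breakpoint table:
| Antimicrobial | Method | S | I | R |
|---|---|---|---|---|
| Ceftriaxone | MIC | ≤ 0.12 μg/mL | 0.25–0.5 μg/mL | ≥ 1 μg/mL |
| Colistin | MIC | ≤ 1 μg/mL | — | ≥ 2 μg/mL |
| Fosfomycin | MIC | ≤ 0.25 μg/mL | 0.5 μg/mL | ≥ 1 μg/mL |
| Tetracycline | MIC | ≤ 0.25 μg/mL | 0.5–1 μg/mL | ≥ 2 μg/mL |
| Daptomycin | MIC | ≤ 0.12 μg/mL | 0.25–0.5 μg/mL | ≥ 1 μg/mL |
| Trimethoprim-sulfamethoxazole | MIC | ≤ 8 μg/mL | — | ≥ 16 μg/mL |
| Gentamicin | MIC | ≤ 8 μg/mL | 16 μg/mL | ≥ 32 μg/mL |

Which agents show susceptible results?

colistin, fosfomycin, trimethoprim-sulfamethoxazole

Ceftriaxone: 4 μg/mL is ≥ 1 μg/mL → resistant
Colistin 1 μg/mL: ≤ 1 μg/mL — Susceptible
Fosfomycin (0.03 μg/mL) ≤ 0.25 μg/mL — S
Tetracycline: 32 μg/mL is ≥ 2 μg/mL — Resistant
Daptomycin: 0.25 μg/mL is in 0.25–0.5 μg/mL → intermediate
Trimethoprim-sulfamethoxazole (0.06 μg/mL) ≤ 8 μg/mL ⇒ susceptible
Gentamicin: 16 μg/mL is = 16 μg/mL — Intermediate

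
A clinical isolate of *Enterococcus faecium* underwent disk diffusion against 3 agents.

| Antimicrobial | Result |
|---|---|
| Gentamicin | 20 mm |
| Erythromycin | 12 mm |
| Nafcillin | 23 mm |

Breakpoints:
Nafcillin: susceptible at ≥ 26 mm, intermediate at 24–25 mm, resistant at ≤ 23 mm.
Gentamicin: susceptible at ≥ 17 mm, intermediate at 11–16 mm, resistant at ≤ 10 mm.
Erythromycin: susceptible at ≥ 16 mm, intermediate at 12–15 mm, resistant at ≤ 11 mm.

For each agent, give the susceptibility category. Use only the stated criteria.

Gentamicin: 20 mm is ≥ 17 mm — S
Erythromycin (12 mm) in 12–15 mm — I
Nafcillin 23 mm: ≤ 23 mm ⇒ resistant

S, I, R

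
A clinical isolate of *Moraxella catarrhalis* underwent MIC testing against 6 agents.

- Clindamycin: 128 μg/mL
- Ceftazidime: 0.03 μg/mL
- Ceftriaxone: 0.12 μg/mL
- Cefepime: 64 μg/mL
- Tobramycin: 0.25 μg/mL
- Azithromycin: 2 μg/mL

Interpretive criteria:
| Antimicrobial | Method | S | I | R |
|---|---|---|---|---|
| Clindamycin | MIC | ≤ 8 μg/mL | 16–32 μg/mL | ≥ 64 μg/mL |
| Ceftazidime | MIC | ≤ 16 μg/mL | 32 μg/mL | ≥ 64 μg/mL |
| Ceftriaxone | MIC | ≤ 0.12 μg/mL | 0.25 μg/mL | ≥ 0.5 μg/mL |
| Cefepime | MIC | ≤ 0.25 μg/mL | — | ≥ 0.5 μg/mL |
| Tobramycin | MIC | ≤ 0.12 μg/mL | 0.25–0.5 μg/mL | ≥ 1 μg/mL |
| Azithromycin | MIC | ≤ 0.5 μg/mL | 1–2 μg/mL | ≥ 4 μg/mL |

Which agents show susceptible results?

Clindamycin (128 μg/mL) ≥ 64 μg/mL — Resistant
Ceftazidime: 0.03 μg/mL is ≤ 16 μg/mL → Susceptible
Ceftriaxone: 0.12 μg/mL is ≤ 0.12 μg/mL — S
Cefepime (64 μg/mL) ≥ 0.5 μg/mL ⇒ resistant
Tobramycin: 0.25 μg/mL is in 0.25–0.5 μg/mL → I
Azithromycin (2 μg/mL) in 1–2 μg/mL — intermediate

ceftazidime, ceftriaxone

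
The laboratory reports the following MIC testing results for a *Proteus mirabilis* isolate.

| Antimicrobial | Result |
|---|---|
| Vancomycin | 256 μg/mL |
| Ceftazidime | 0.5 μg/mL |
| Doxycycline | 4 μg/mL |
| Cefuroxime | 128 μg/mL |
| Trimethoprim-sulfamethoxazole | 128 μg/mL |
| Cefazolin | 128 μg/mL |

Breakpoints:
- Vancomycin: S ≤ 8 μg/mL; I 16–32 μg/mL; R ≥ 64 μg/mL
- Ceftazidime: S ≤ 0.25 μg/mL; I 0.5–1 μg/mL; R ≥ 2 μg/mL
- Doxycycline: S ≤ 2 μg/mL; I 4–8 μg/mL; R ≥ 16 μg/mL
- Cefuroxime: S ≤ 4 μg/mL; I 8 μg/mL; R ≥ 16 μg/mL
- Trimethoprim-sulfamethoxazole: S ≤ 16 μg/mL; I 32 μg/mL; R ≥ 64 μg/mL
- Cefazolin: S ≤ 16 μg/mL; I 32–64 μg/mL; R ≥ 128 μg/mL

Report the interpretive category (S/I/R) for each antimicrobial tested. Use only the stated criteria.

R, I, I, R, R, R

Vancomycin 256 μg/mL: ≥ 64 μg/mL — R
Ceftazidime: 0.5 μg/mL is in 0.5–1 μg/mL → intermediate
Doxycycline: 4 μg/mL is in 4–8 μg/mL → I
Cefuroxime (128 μg/mL) ≥ 16 μg/mL ⇒ resistant
Trimethoprim-sulfamethoxazole (128 μg/mL) ≥ 64 μg/mL → R
Cefazolin 128 μg/mL: ≥ 128 μg/mL → resistant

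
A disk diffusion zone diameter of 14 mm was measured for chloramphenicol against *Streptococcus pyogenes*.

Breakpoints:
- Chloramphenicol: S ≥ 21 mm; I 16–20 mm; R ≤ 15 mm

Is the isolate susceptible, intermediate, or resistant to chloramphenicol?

Chloramphenicol: 14 mm is ≤ 15 mm → Resistant

R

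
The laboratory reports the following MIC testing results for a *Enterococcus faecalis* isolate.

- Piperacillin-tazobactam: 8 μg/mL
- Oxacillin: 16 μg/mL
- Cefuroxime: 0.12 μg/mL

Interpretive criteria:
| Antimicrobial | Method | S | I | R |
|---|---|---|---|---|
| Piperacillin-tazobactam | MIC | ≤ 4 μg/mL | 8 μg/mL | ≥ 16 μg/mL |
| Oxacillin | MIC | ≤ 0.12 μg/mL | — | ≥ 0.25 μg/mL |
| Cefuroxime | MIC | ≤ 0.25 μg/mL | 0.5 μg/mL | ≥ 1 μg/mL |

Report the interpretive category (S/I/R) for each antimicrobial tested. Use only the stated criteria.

Piperacillin-tazobactam 8 μg/mL: = 8 μg/mL — I
Oxacillin 16 μg/mL: ≥ 0.25 μg/mL — Resistant
Cefuroxime (0.12 μg/mL) ≤ 0.25 μg/mL → Susceptible

I, R, S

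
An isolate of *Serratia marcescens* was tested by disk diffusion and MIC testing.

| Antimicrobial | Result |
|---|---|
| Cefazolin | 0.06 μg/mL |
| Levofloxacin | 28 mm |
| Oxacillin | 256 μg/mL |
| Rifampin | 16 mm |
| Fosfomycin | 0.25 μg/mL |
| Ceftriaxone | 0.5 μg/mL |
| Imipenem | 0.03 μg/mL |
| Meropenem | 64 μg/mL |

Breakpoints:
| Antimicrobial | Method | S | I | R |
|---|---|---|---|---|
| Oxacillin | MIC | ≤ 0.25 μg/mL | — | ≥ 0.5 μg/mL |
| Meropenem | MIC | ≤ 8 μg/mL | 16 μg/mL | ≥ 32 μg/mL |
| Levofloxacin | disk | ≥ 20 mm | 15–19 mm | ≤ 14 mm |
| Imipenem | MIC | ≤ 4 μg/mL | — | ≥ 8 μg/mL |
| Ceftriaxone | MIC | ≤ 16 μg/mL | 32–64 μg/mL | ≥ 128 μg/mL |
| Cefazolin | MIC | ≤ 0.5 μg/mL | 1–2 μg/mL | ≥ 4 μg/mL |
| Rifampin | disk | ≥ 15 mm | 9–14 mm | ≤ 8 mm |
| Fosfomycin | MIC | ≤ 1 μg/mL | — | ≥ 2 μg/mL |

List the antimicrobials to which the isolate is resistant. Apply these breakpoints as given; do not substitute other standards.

Cefazolin 0.06 μg/mL: ≤ 0.5 μg/mL — susceptible
Levofloxacin: 28 mm is ≥ 20 mm ⇒ susceptible
Oxacillin 256 μg/mL: ≥ 0.5 μg/mL → resistant
Rifampin (16 mm) ≥ 15 mm — Susceptible
Fosfomycin: 0.25 μg/mL is ≤ 1 μg/mL — susceptible
Ceftriaxone: 0.5 μg/mL is ≤ 16 μg/mL — susceptible
Imipenem (0.03 μg/mL) ≤ 4 μg/mL — susceptible
Meropenem 64 μg/mL: ≥ 32 μg/mL ⇒ resistant

oxacillin, meropenem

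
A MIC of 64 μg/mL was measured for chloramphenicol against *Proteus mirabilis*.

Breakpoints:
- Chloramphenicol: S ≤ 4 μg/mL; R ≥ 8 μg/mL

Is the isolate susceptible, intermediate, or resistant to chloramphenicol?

Chloramphenicol (64 μg/mL) ≥ 8 μg/mL → resistant

R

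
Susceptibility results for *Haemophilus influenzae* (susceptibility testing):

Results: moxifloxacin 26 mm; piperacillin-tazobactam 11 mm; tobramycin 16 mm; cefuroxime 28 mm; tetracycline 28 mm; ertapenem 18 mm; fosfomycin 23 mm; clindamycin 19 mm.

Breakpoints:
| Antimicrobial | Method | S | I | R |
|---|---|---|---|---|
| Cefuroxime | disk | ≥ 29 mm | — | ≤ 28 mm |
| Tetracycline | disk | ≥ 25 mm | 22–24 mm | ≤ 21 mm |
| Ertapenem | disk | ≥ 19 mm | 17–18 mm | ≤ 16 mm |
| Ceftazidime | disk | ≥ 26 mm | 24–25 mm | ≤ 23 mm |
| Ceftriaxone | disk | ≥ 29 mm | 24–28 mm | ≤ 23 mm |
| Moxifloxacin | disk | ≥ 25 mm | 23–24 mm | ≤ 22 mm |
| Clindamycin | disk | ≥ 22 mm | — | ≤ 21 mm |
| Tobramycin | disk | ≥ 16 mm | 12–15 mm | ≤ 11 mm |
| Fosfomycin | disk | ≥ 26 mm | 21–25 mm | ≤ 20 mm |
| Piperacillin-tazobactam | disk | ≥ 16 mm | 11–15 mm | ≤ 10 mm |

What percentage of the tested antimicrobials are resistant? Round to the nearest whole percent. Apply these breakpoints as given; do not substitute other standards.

25%

Moxifloxacin: 26 mm is ≥ 25 mm → S
Piperacillin-tazobactam (11 mm) in 11–15 mm → Intermediate
Tobramycin 16 mm: ≥ 16 mm → susceptible
Cefuroxime: 28 mm is ≤ 28 mm → resistant
Tetracycline 28 mm: ≥ 25 mm → S
Ertapenem (18 mm) in 17–18 mm — I
Fosfomycin: 23 mm is in 21–25 mm → I
Clindamycin (19 mm) ≤ 21 mm ⇒ Resistant
Resistant: 2/8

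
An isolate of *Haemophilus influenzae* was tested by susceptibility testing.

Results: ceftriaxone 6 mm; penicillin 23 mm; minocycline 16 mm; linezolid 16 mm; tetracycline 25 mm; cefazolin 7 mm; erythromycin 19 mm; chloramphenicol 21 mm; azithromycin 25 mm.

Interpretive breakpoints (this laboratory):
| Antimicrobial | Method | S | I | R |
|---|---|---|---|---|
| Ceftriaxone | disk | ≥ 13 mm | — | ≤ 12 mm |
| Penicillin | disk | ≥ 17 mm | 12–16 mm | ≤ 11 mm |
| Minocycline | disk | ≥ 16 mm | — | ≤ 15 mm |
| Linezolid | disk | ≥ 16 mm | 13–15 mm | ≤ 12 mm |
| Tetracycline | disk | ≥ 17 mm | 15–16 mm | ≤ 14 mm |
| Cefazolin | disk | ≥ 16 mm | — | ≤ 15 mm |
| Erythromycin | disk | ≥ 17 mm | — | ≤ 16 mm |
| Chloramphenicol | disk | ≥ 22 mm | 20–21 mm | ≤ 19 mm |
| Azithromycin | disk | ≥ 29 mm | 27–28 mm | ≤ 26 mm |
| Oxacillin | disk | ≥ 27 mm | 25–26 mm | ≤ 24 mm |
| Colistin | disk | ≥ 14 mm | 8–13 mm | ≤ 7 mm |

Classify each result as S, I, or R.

Ceftriaxone: 6 mm is ≤ 12 mm → Resistant
Penicillin (23 mm) ≥ 17 mm → susceptible
Minocycline: 16 mm is ≥ 16 mm — S
Linezolid: 16 mm is ≥ 16 mm — S
Tetracycline (25 mm) ≥ 17 mm → susceptible
Cefazolin 7 mm: ≤ 15 mm → R
Erythromycin: 19 mm is ≥ 17 mm — S
Chloramphenicol (21 mm) in 20–21 mm ⇒ intermediate
Azithromycin (25 mm) ≤ 26 mm — resistant

R, S, S, S, S, R, S, I, R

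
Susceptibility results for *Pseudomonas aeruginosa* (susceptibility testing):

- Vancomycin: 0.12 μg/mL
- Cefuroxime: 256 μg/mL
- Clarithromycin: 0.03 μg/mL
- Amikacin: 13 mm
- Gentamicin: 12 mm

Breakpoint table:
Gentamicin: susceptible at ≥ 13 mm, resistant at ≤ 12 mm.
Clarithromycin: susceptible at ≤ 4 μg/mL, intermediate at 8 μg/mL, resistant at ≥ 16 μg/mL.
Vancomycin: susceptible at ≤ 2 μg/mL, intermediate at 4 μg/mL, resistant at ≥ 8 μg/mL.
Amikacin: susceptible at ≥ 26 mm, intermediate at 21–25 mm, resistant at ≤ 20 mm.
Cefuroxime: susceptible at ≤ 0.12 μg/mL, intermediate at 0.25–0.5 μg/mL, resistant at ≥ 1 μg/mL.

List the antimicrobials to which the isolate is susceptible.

Vancomycin: 0.12 μg/mL is ≤ 2 μg/mL ⇒ Susceptible
Cefuroxime: 256 μg/mL is ≥ 1 μg/mL — resistant
Clarithromycin: 0.03 μg/mL is ≤ 4 μg/mL → Susceptible
Amikacin (13 mm) ≤ 20 mm ⇒ Resistant
Gentamicin 12 mm: ≤ 12 mm ⇒ resistant

vancomycin, clarithromycin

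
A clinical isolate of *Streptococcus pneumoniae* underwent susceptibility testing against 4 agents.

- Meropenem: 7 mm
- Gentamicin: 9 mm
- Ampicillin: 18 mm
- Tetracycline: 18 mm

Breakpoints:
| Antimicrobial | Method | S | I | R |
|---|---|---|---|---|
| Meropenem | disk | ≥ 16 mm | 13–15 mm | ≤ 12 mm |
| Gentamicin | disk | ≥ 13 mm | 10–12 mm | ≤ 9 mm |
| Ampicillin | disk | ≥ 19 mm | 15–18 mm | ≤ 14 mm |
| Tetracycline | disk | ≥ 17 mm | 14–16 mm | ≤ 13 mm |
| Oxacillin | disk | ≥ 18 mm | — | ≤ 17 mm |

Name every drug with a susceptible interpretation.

tetracycline

Meropenem (7 mm) ≤ 12 mm ⇒ R
Gentamicin (9 mm) ≤ 9 mm → R
Ampicillin (18 mm) in 15–18 mm — intermediate
Tetracycline 18 mm: ≥ 17 mm — susceptible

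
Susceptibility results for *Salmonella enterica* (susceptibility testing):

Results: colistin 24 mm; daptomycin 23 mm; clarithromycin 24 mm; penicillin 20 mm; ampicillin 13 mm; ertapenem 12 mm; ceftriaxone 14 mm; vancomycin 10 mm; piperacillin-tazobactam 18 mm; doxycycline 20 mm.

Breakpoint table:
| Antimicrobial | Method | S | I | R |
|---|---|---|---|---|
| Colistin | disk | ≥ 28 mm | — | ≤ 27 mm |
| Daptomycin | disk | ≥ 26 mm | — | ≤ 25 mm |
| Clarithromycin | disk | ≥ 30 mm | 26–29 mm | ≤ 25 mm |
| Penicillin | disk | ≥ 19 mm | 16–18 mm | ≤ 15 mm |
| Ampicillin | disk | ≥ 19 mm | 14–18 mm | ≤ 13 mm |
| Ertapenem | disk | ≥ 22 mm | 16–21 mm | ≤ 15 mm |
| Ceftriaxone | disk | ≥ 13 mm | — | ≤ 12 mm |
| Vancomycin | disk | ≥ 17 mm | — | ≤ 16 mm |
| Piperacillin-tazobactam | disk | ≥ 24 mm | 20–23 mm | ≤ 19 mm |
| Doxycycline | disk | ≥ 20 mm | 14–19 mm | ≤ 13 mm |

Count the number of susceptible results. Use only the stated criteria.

Colistin: 24 mm is ≤ 27 mm ⇒ R
Daptomycin 23 mm: ≤ 25 mm — Resistant
Clarithromycin: 24 mm is ≤ 25 mm → resistant
Penicillin: 20 mm is ≥ 19 mm ⇒ susceptible
Ampicillin 13 mm: ≤ 13 mm — resistant
Ertapenem 12 mm: ≤ 15 mm → R
Ceftriaxone: 14 mm is ≥ 13 mm → Susceptible
Vancomycin 10 mm: ≤ 16 mm — resistant
Piperacillin-tazobactam 18 mm: ≤ 19 mm — R
Doxycycline 20 mm: ≥ 20 mm → susceptible
Susceptible: 3

3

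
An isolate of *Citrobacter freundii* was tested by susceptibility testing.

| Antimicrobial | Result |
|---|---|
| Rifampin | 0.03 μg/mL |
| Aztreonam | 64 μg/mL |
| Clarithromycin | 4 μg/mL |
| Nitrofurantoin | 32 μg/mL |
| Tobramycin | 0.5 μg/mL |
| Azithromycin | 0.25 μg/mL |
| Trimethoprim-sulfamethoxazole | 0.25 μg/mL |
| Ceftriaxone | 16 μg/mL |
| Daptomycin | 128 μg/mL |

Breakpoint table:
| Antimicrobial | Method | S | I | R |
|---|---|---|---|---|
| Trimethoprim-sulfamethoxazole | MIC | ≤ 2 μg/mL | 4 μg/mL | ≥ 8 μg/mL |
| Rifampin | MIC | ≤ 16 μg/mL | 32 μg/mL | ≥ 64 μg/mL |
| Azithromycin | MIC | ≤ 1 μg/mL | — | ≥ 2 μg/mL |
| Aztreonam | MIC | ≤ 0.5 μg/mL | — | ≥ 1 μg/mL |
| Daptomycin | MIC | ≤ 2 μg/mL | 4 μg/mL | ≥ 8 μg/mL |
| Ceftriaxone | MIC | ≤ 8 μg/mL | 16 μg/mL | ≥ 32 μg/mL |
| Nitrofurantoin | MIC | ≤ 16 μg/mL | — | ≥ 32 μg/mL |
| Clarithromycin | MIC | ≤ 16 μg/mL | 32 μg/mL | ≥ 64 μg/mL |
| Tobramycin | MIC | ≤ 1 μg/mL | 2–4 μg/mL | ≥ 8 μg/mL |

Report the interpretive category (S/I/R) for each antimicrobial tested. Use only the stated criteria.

Rifampin: 0.03 μg/mL is ≤ 16 μg/mL ⇒ susceptible
Aztreonam (64 μg/mL) ≥ 1 μg/mL — resistant
Clarithromycin 4 μg/mL: ≤ 16 μg/mL ⇒ S
Nitrofurantoin: 32 μg/mL is ≥ 32 μg/mL → resistant
Tobramycin: 0.5 μg/mL is ≤ 1 μg/mL ⇒ S
Azithromycin (0.25 μg/mL) ≤ 1 μg/mL → Susceptible
Trimethoprim-sulfamethoxazole: 0.25 μg/mL is ≤ 2 μg/mL — Susceptible
Ceftriaxone (16 μg/mL) = 16 μg/mL — intermediate
Daptomycin (128 μg/mL) ≥ 8 μg/mL ⇒ R

S, R, S, R, S, S, S, I, R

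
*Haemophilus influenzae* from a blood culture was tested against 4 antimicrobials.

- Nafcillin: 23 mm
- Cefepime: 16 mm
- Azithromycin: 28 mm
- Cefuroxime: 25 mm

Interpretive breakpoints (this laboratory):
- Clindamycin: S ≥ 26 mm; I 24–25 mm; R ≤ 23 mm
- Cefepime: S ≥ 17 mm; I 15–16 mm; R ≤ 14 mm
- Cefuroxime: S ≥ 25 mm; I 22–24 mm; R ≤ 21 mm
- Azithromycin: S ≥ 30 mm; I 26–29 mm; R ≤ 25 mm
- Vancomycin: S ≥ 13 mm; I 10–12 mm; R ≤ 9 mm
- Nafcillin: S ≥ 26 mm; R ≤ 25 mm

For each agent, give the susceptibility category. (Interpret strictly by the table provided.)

R, I, I, S

Nafcillin (23 mm) ≤ 25 mm → resistant
Cefepime: 16 mm is in 15–16 mm → intermediate
Azithromycin (28 mm) in 26–29 mm — intermediate
Cefuroxime: 25 mm is ≥ 25 mm → susceptible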